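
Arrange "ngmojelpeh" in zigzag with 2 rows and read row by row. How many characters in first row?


Zigzag "ngmojelpeh" into 2 rows:
Placing characters:
  'n' => row 0
  'g' => row 1
  'm' => row 0
  'o' => row 1
  'j' => row 0
  'e' => row 1
  'l' => row 0
  'p' => row 1
  'e' => row 0
  'h' => row 1
Rows:
  Row 0: "nmjle"
  Row 1: "goeph"
First row length: 5

5


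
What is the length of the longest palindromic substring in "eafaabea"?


Input: "eafaabea"
Checking substrings for palindromes:
  [1:4] "afa" (len 3) => palindrome
  [3:5] "aa" (len 2) => palindrome
Longest palindromic substring: "afa" with length 3

3


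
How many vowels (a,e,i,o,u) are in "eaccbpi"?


Input: eaccbpi
Checking each character:
  'e' at position 0: vowel (running total: 1)
  'a' at position 1: vowel (running total: 2)
  'c' at position 2: consonant
  'c' at position 3: consonant
  'b' at position 4: consonant
  'p' at position 5: consonant
  'i' at position 6: vowel (running total: 3)
Total vowels: 3

3


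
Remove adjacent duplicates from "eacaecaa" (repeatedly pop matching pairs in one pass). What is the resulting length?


Input: eacaecaa
Stack-based adjacent duplicate removal:
  Read 'e': push. Stack: e
  Read 'a': push. Stack: ea
  Read 'c': push. Stack: eac
  Read 'a': push. Stack: eaca
  Read 'e': push. Stack: eacae
  Read 'c': push. Stack: eacaec
  Read 'a': push. Stack: eacaeca
  Read 'a': matches stack top 'a' => pop. Stack: eacaec
Final stack: "eacaec" (length 6)

6


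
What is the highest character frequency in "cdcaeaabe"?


Input: cdcaeaabe
Character counts:
  'a': 3
  'b': 1
  'c': 2
  'd': 1
  'e': 2
Maximum frequency: 3

3


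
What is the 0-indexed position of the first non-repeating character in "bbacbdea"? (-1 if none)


Input: bbacbdea
Character frequencies:
  'a': 2
  'b': 3
  'c': 1
  'd': 1
  'e': 1
Scanning left to right for freq == 1:
  Position 0 ('b'): freq=3, skip
  Position 1 ('b'): freq=3, skip
  Position 2 ('a'): freq=2, skip
  Position 3 ('c'): unique! => answer = 3

3


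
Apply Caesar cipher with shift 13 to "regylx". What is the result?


Caesar cipher: shift "regylx" by 13
  'r' (pos 17) + 13 = pos 4 = 'e'
  'e' (pos 4) + 13 = pos 17 = 'r'
  'g' (pos 6) + 13 = pos 19 = 't'
  'y' (pos 24) + 13 = pos 11 = 'l'
  'l' (pos 11) + 13 = pos 24 = 'y'
  'x' (pos 23) + 13 = pos 10 = 'k'
Result: ertlyk

ertlyk


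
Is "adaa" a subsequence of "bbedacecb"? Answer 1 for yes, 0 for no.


Check if "adaa" is a subsequence of "bbedacecb"
Greedy scan:
  Position 0 ('b'): no match needed
  Position 1 ('b'): no match needed
  Position 2 ('e'): no match needed
  Position 3 ('d'): no match needed
  Position 4 ('a'): matches sub[0] = 'a'
  Position 5 ('c'): no match needed
  Position 6 ('e'): no match needed
  Position 7 ('c'): no match needed
  Position 8 ('b'): no match needed
Only matched 1/4 characters => not a subsequence

0


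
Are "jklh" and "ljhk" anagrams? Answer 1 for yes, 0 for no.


Strings: "jklh", "ljhk"
Sorted first:  hjkl
Sorted second: hjkl
Sorted forms match => anagrams

1


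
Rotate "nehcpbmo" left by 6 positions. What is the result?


Input: "nehcpbmo", rotate left by 6
First 6 characters: "nehcpb"
Remaining characters: "mo"
Concatenate remaining + first: "mo" + "nehcpb" = "monehcpb"

monehcpb


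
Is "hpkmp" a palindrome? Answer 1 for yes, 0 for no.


Input: hpkmp
Reversed: pmkph
  Compare pos 0 ('h') with pos 4 ('p'): MISMATCH
  Compare pos 1 ('p') with pos 3 ('m'): MISMATCH
Result: not a palindrome

0


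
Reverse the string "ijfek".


Input: ijfek
Reading characters right to left:
  Position 4: 'k'
  Position 3: 'e'
  Position 2: 'f'
  Position 1: 'j'
  Position 0: 'i'
Reversed: kefji

kefji


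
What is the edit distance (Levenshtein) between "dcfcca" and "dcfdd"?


Computing edit distance: "dcfcca" -> "dcfdd"
DP table:
           d    c    f    d    d
      0    1    2    3    4    5
  d   1    0    1    2    3    4
  c   2    1    0    1    2    3
  f   3    2    1    0    1    2
  c   4    3    2    1    1    2
  c   5    4    3    2    2    2
  a   6    5    4    3    3    3
Edit distance = dp[6][5] = 3

3


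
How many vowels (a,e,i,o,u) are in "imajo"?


Input: imajo
Checking each character:
  'i' at position 0: vowel (running total: 1)
  'm' at position 1: consonant
  'a' at position 2: vowel (running total: 2)
  'j' at position 3: consonant
  'o' at position 4: vowel (running total: 3)
Total vowels: 3

3


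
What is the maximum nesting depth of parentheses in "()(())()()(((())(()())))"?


Input: "()(())()()(((())(()())))"
Tracking depth:
  Position 0 '(': depth becomes 1
  Position 1 ')': depth becomes 0
  Position 2 '(': depth becomes 1
  Position 3 '(': depth becomes 2
  Position 4 ')': depth becomes 1
  Position 5 ')': depth becomes 0
  Position 6 '(': depth becomes 1
  Position 7 ')': depth becomes 0
  Position 8 '(': depth becomes 1
  Position 9 ')': depth becomes 0
  Position 10 '(': depth becomes 1
  Position 11 '(': depth becomes 2
  Position 12 '(': depth becomes 3
  Position 13 '(': depth becomes 4
  Position 14 ')': depth becomes 3
  Position 15 ')': depth becomes 2
  Position 16 '(': depth becomes 3
  Position 17 '(': depth becomes 4
  Position 18 ')': depth becomes 3
  Position 19 '(': depth becomes 4
  Position 20 ')': depth becomes 3
  Position 21 ')': depth becomes 2
  Position 22 ')': depth becomes 1
  Position 23 ')': depth becomes 0
Maximum depth reached: 4

4


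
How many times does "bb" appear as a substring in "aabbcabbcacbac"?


Searching for "bb" in "aabbcabbcacbac"
Scanning each position:
  Position 0: "aa" => no
  Position 1: "ab" => no
  Position 2: "bb" => MATCH
  Position 3: "bc" => no
  Position 4: "ca" => no
  Position 5: "ab" => no
  Position 6: "bb" => MATCH
  Position 7: "bc" => no
  Position 8: "ca" => no
  Position 9: "ac" => no
  Position 10: "cb" => no
  Position 11: "ba" => no
  Position 12: "ac" => no
Total occurrences: 2

2


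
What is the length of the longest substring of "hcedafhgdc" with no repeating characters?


Input: "hcedafhgdc"
Sliding window (track last position of each char):
  Position 0 ('h'): window [0,0] length 1 -- new best
  Position 1 ('c'): window [0,1] length 2 -- new best
  Position 2 ('e'): window [0,2] length 3 -- new best
  Position 3 ('d'): window [0,3] length 4 -- new best
  Position 4 ('a'): window [0,4] length 5 -- new best
  Position 5 ('f'): window [0,5] length 6 -- new best
  Position 6 ('h'): repeat (last at 0), move window start to 1
  Position 6 ('h'): window [1,6] length 6
  Position 7 ('g'): window [1,7] length 7 -- new best
  Position 8 ('d'): repeat (last at 3), move window start to 4
  Position 8 ('d'): window [4,8] length 5
  Position 9 ('c'): window [4,9] length 6
Longest substring with no repeats: "cedafhg" with length 7

7


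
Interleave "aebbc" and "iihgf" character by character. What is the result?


Interleaving "aebbc" and "iihgf":
  Position 0: 'a' from first, 'i' from second => "ai"
  Position 1: 'e' from first, 'i' from second => "ei"
  Position 2: 'b' from first, 'h' from second => "bh"
  Position 3: 'b' from first, 'g' from second => "bg"
  Position 4: 'c' from first, 'f' from second => "cf"
Result: aieibhbgcf

aieibhbgcf


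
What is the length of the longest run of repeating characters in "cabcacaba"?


Input: "cabcacaba"
Scanning for longest run:
  Position 1 ('a'): new char, reset run to 1
  Position 2 ('b'): new char, reset run to 1
  Position 3 ('c'): new char, reset run to 1
  Position 4 ('a'): new char, reset run to 1
  Position 5 ('c'): new char, reset run to 1
  Position 6 ('a'): new char, reset run to 1
  Position 7 ('b'): new char, reset run to 1
  Position 8 ('a'): new char, reset run to 1
Longest run: 'c' with length 1

1


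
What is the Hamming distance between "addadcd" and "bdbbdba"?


Comparing "addadcd" and "bdbbdba" position by position:
  Position 0: 'a' vs 'b' => differ
  Position 1: 'd' vs 'd' => same
  Position 2: 'd' vs 'b' => differ
  Position 3: 'a' vs 'b' => differ
  Position 4: 'd' vs 'd' => same
  Position 5: 'c' vs 'b' => differ
  Position 6: 'd' vs 'a' => differ
Total differences (Hamming distance): 5

5


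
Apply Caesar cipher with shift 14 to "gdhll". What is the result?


Caesar cipher: shift "gdhll" by 14
  'g' (pos 6) + 14 = pos 20 = 'u'
  'd' (pos 3) + 14 = pos 17 = 'r'
  'h' (pos 7) + 14 = pos 21 = 'v'
  'l' (pos 11) + 14 = pos 25 = 'z'
  'l' (pos 11) + 14 = pos 25 = 'z'
Result: urvzz

urvzz


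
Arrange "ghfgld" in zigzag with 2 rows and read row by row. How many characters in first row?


Zigzag "ghfgld" into 2 rows:
Placing characters:
  'g' => row 0
  'h' => row 1
  'f' => row 0
  'g' => row 1
  'l' => row 0
  'd' => row 1
Rows:
  Row 0: "gfl"
  Row 1: "hgd"
First row length: 3

3


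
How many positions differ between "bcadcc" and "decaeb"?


Comparing "bcadcc" and "decaeb" position by position:
  Position 0: 'b' vs 'd' => DIFFER
  Position 1: 'c' vs 'e' => DIFFER
  Position 2: 'a' vs 'c' => DIFFER
  Position 3: 'd' vs 'a' => DIFFER
  Position 4: 'c' vs 'e' => DIFFER
  Position 5: 'c' vs 'b' => DIFFER
Positions that differ: 6

6


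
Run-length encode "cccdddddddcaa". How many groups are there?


Input: cccdddddddcaa
Scanning for consecutive runs:
  Group 1: 'c' x 3 (positions 0-2)
  Group 2: 'd' x 7 (positions 3-9)
  Group 3: 'c' x 1 (positions 10-10)
  Group 4: 'a' x 2 (positions 11-12)
Total groups: 4

4


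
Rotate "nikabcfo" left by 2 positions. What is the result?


Input: "nikabcfo", rotate left by 2
First 2 characters: "ni"
Remaining characters: "kabcfo"
Concatenate remaining + first: "kabcfo" + "ni" = "kabcfoni"

kabcfoni


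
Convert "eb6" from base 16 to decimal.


Input: "eb6" in base 16
Positional expansion:
  Digit 'e' (value 14) x 16^2 = 3584
  Digit 'b' (value 11) x 16^1 = 176
  Digit '6' (value 6) x 16^0 = 6
Sum = 3766

3766


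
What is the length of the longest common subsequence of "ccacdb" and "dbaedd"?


LCS of "ccacdb" and "dbaedd"
DP table:
           d    b    a    e    d    d
      0    0    0    0    0    0    0
  c   0    0    0    0    0    0    0
  c   0    0    0    0    0    0    0
  a   0    0    0    1    1    1    1
  c   0    0    0    1    1    1    1
  d   0    1    1    1    1    2    2
  b   0    1    2    2    2    2    2
LCS length = dp[6][6] = 2

2


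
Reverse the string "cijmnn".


Input: cijmnn
Reading characters right to left:
  Position 5: 'n'
  Position 4: 'n'
  Position 3: 'm'
  Position 2: 'j'
  Position 1: 'i'
  Position 0: 'c'
Reversed: nnmjic

nnmjic


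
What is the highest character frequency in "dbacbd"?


Input: dbacbd
Character counts:
  'a': 1
  'b': 2
  'c': 1
  'd': 2
Maximum frequency: 2

2


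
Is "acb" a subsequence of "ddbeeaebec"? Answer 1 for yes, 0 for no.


Check if "acb" is a subsequence of "ddbeeaebec"
Greedy scan:
  Position 0 ('d'): no match needed
  Position 1 ('d'): no match needed
  Position 2 ('b'): no match needed
  Position 3 ('e'): no match needed
  Position 4 ('e'): no match needed
  Position 5 ('a'): matches sub[0] = 'a'
  Position 6 ('e'): no match needed
  Position 7 ('b'): no match needed
  Position 8 ('e'): no match needed
  Position 9 ('c'): matches sub[1] = 'c'
Only matched 2/3 characters => not a subsequence

0


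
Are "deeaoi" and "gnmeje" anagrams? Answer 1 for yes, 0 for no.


Strings: "deeaoi", "gnmeje"
Sorted first:  adeeio
Sorted second: eegjmn
Differ at position 0: 'a' vs 'e' => not anagrams

0


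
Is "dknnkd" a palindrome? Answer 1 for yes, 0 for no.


Input: dknnkd
Reversed: dknnkd
  Compare pos 0 ('d') with pos 5 ('d'): match
  Compare pos 1 ('k') with pos 4 ('k'): match
  Compare pos 2 ('n') with pos 3 ('n'): match
Result: palindrome

1


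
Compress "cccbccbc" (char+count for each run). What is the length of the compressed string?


Input: cccbccbc
Runs:
  'c' x 3 => "c3"
  'b' x 1 => "b1"
  'c' x 2 => "c2"
  'b' x 1 => "b1"
  'c' x 1 => "c1"
Compressed: "c3b1c2b1c1"
Compressed length: 10

10


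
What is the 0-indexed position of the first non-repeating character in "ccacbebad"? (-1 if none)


Input: ccacbebad
Character frequencies:
  'a': 2
  'b': 2
  'c': 3
  'd': 1
  'e': 1
Scanning left to right for freq == 1:
  Position 0 ('c'): freq=3, skip
  Position 1 ('c'): freq=3, skip
  Position 2 ('a'): freq=2, skip
  Position 3 ('c'): freq=3, skip
  Position 4 ('b'): freq=2, skip
  Position 5 ('e'): unique! => answer = 5

5


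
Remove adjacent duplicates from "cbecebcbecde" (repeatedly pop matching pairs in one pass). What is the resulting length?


Input: cbecebcbecde
Stack-based adjacent duplicate removal:
  Read 'c': push. Stack: c
  Read 'b': push. Stack: cb
  Read 'e': push. Stack: cbe
  Read 'c': push. Stack: cbec
  Read 'e': push. Stack: cbece
  Read 'b': push. Stack: cbeceb
  Read 'c': push. Stack: cbecebc
  Read 'b': push. Stack: cbecebcb
  Read 'e': push. Stack: cbecebcbe
  Read 'c': push. Stack: cbecebcbec
  Read 'd': push. Stack: cbecebcbecd
  Read 'e': push. Stack: cbecebcbecde
Final stack: "cbecebcbecde" (length 12)

12


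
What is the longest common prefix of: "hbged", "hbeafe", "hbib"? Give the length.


Words: hbged, hbeafe, hbib
  Position 0: all 'h' => match
  Position 1: all 'b' => match
  Position 2: ('g', 'e', 'i') => mismatch, stop
LCP = "hb" (length 2)

2


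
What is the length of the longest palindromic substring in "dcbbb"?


Input: "dcbbb"
Checking substrings for palindromes:
  [2:5] "bbb" (len 3) => palindrome
  [2:4] "bb" (len 2) => palindrome
  [3:5] "bb" (len 2) => palindrome
Longest palindromic substring: "bbb" with length 3

3


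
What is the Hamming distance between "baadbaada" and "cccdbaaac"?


Comparing "baadbaada" and "cccdbaaac" position by position:
  Position 0: 'b' vs 'c' => differ
  Position 1: 'a' vs 'c' => differ
  Position 2: 'a' vs 'c' => differ
  Position 3: 'd' vs 'd' => same
  Position 4: 'b' vs 'b' => same
  Position 5: 'a' vs 'a' => same
  Position 6: 'a' vs 'a' => same
  Position 7: 'd' vs 'a' => differ
  Position 8: 'a' vs 'c' => differ
Total differences (Hamming distance): 5

5


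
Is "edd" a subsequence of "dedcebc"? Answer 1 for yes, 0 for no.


Check if "edd" is a subsequence of "dedcebc"
Greedy scan:
  Position 0 ('d'): no match needed
  Position 1 ('e'): matches sub[0] = 'e'
  Position 2 ('d'): matches sub[1] = 'd'
  Position 3 ('c'): no match needed
  Position 4 ('e'): no match needed
  Position 5 ('b'): no match needed
  Position 6 ('c'): no match needed
Only matched 2/3 characters => not a subsequence

0


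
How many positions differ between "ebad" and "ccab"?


Comparing "ebad" and "ccab" position by position:
  Position 0: 'e' vs 'c' => DIFFER
  Position 1: 'b' vs 'c' => DIFFER
  Position 2: 'a' vs 'a' => same
  Position 3: 'd' vs 'b' => DIFFER
Positions that differ: 3

3


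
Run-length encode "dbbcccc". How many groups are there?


Input: dbbcccc
Scanning for consecutive runs:
  Group 1: 'd' x 1 (positions 0-0)
  Group 2: 'b' x 2 (positions 1-2)
  Group 3: 'c' x 4 (positions 3-6)
Total groups: 3

3


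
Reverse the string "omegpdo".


Input: omegpdo
Reading characters right to left:
  Position 6: 'o'
  Position 5: 'd'
  Position 4: 'p'
  Position 3: 'g'
  Position 2: 'e'
  Position 1: 'm'
  Position 0: 'o'
Reversed: odpgemo

odpgemo


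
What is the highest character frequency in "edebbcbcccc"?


Input: edebbcbcccc
Character counts:
  'b': 3
  'c': 5
  'd': 1
  'e': 2
Maximum frequency: 5

5


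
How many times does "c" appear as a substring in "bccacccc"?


Searching for "c" in "bccacccc"
Scanning each position:
  Position 0: "b" => no
  Position 1: "c" => MATCH
  Position 2: "c" => MATCH
  Position 3: "a" => no
  Position 4: "c" => MATCH
  Position 5: "c" => MATCH
  Position 6: "c" => MATCH
  Position 7: "c" => MATCH
Total occurrences: 6

6


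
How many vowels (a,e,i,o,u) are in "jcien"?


Input: jcien
Checking each character:
  'j' at position 0: consonant
  'c' at position 1: consonant
  'i' at position 2: vowel (running total: 1)
  'e' at position 3: vowel (running total: 2)
  'n' at position 4: consonant
Total vowels: 2

2


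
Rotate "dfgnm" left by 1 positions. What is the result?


Input: "dfgnm", rotate left by 1
First 1 characters: "d"
Remaining characters: "fgnm"
Concatenate remaining + first: "fgnm" + "d" = "fgnmd"

fgnmd


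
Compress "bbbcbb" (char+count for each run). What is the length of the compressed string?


Input: bbbcbb
Runs:
  'b' x 3 => "b3"
  'c' x 1 => "c1"
  'b' x 2 => "b2"
Compressed: "b3c1b2"
Compressed length: 6

6


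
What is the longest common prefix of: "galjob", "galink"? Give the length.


Words: galjob, galink
  Position 0: all 'g' => match
  Position 1: all 'a' => match
  Position 2: all 'l' => match
  Position 3: ('j', 'i') => mismatch, stop
LCP = "gal" (length 3)

3


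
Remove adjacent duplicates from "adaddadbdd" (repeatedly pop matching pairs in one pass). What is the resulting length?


Input: adaddadbdd
Stack-based adjacent duplicate removal:
  Read 'a': push. Stack: a
  Read 'd': push. Stack: ad
  Read 'a': push. Stack: ada
  Read 'd': push. Stack: adad
  Read 'd': matches stack top 'd' => pop. Stack: ada
  Read 'a': matches stack top 'a' => pop. Stack: ad
  Read 'd': matches stack top 'd' => pop. Stack: a
  Read 'b': push. Stack: ab
  Read 'd': push. Stack: abd
  Read 'd': matches stack top 'd' => pop. Stack: ab
Final stack: "ab" (length 2)

2


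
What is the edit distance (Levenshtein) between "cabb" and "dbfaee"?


Computing edit distance: "cabb" -> "dbfaee"
DP table:
           d    b    f    a    e    e
      0    1    2    3    4    5    6
  c   1    1    2    3    4    5    6
  a   2    2    2    3    3    4    5
  b   3    3    2    3    4    4    5
  b   4    4    3    3    4    5    5
Edit distance = dp[4][6] = 5

5


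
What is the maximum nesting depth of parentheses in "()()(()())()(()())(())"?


Input: "()()(()())()(()())(())"
Tracking depth:
  Position 0 '(': depth becomes 1
  Position 1 ')': depth becomes 0
  Position 2 '(': depth becomes 1
  Position 3 ')': depth becomes 0
  Position 4 '(': depth becomes 1
  Position 5 '(': depth becomes 2
  Position 6 ')': depth becomes 1
  Position 7 '(': depth becomes 2
  Position 8 ')': depth becomes 1
  Position 9 ')': depth becomes 0
  Position 10 '(': depth becomes 1
  Position 11 ')': depth becomes 0
  Position 12 '(': depth becomes 1
  Position 13 '(': depth becomes 2
  Position 14 ')': depth becomes 1
  Position 15 '(': depth becomes 2
  Position 16 ')': depth becomes 1
  Position 17 ')': depth becomes 0
  Position 18 '(': depth becomes 1
  Position 19 '(': depth becomes 2
  Position 20 ')': depth becomes 1
  Position 21 ')': depth becomes 0
Maximum depth reached: 2

2


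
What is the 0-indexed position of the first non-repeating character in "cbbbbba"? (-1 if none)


Input: cbbbbba
Character frequencies:
  'a': 1
  'b': 5
  'c': 1
Scanning left to right for freq == 1:
  Position 0 ('c'): unique! => answer = 0

0


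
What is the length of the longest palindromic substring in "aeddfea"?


Input: "aeddfea"
Checking substrings for palindromes:
  [2:4] "dd" (len 2) => palindrome
Longest palindromic substring: "dd" with length 2

2


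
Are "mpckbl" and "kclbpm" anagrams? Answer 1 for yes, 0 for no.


Strings: "mpckbl", "kclbpm"
Sorted first:  bcklmp
Sorted second: bcklmp
Sorted forms match => anagrams

1


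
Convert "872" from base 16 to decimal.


Input: "872" in base 16
Positional expansion:
  Digit '8' (value 8) x 16^2 = 2048
  Digit '7' (value 7) x 16^1 = 112
  Digit '2' (value 2) x 16^0 = 2
Sum = 2162

2162


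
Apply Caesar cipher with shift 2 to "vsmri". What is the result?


Caesar cipher: shift "vsmri" by 2
  'v' (pos 21) + 2 = pos 23 = 'x'
  's' (pos 18) + 2 = pos 20 = 'u'
  'm' (pos 12) + 2 = pos 14 = 'o'
  'r' (pos 17) + 2 = pos 19 = 't'
  'i' (pos 8) + 2 = pos 10 = 'k'
Result: xuotk

xuotk


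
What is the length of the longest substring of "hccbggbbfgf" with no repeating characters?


Input: "hccbggbbfgf"
Sliding window (track last position of each char):
  Position 0 ('h'): window [0,0] length 1 -- new best
  Position 1 ('c'): window [0,1] length 2 -- new best
  Position 2 ('c'): repeat (last at 1), move window start to 2
  Position 2 ('c'): window [2,2] length 1
  Position 3 ('b'): window [2,3] length 2
  Position 4 ('g'): window [2,4] length 3 -- new best
  Position 5 ('g'): repeat (last at 4), move window start to 5
  Position 5 ('g'): window [5,5] length 1
  Position 6 ('b'): window [5,6] length 2
  Position 7 ('b'): repeat (last at 6), move window start to 7
  Position 7 ('b'): window [7,7] length 1
  Position 8 ('f'): window [7,8] length 2
  Position 9 ('g'): window [7,9] length 3
  Position 10 ('f'): repeat (last at 8), move window start to 9
  Position 10 ('f'): window [9,10] length 2
Longest substring with no repeats: "cbg" with length 3

3


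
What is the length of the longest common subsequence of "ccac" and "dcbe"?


LCS of "ccac" and "dcbe"
DP table:
           d    c    b    e
      0    0    0    0    0
  c   0    0    1    1    1
  c   0    0    1    1    1
  a   0    0    1    1    1
  c   0    0    1    1    1
LCS length = dp[4][4] = 1

1


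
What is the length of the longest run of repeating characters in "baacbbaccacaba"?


Input: "baacbbaccacaba"
Scanning for longest run:
  Position 1 ('a'): new char, reset run to 1
  Position 2 ('a'): continues run of 'a', length=2
  Position 3 ('c'): new char, reset run to 1
  Position 4 ('b'): new char, reset run to 1
  Position 5 ('b'): continues run of 'b', length=2
  Position 6 ('a'): new char, reset run to 1
  Position 7 ('c'): new char, reset run to 1
  Position 8 ('c'): continues run of 'c', length=2
  Position 9 ('a'): new char, reset run to 1
  Position 10 ('c'): new char, reset run to 1
  Position 11 ('a'): new char, reset run to 1
  Position 12 ('b'): new char, reset run to 1
  Position 13 ('a'): new char, reset run to 1
Longest run: 'a' with length 2

2


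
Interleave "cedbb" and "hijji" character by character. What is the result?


Interleaving "cedbb" and "hijji":
  Position 0: 'c' from first, 'h' from second => "ch"
  Position 1: 'e' from first, 'i' from second => "ei"
  Position 2: 'd' from first, 'j' from second => "dj"
  Position 3: 'b' from first, 'j' from second => "bj"
  Position 4: 'b' from first, 'i' from second => "bi"
Result: cheidjbjbi

cheidjbjbi


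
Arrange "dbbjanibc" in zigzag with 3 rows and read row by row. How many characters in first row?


Zigzag "dbbjanibc" into 3 rows:
Placing characters:
  'd' => row 0
  'b' => row 1
  'b' => row 2
  'j' => row 1
  'a' => row 0
  'n' => row 1
  'i' => row 2
  'b' => row 1
  'c' => row 0
Rows:
  Row 0: "dac"
  Row 1: "bjnb"
  Row 2: "bi"
First row length: 3

3


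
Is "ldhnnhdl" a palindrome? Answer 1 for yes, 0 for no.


Input: ldhnnhdl
Reversed: ldhnnhdl
  Compare pos 0 ('l') with pos 7 ('l'): match
  Compare pos 1 ('d') with pos 6 ('d'): match
  Compare pos 2 ('h') with pos 5 ('h'): match
  Compare pos 3 ('n') with pos 4 ('n'): match
Result: palindrome

1


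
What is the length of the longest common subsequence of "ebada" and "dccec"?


LCS of "ebada" and "dccec"
DP table:
           d    c    c    e    c
      0    0    0    0    0    0
  e   0    0    0    0    1    1
  b   0    0    0    0    1    1
  a   0    0    0    0    1    1
  d   0    1    1    1    1    1
  a   0    1    1    1    1    1
LCS length = dp[5][5] = 1

1


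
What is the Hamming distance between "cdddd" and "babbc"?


Comparing "cdddd" and "babbc" position by position:
  Position 0: 'c' vs 'b' => differ
  Position 1: 'd' vs 'a' => differ
  Position 2: 'd' vs 'b' => differ
  Position 3: 'd' vs 'b' => differ
  Position 4: 'd' vs 'c' => differ
Total differences (Hamming distance): 5

5


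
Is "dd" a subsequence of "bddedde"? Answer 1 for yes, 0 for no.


Check if "dd" is a subsequence of "bddedde"
Greedy scan:
  Position 0 ('b'): no match needed
  Position 1 ('d'): matches sub[0] = 'd'
  Position 2 ('d'): matches sub[1] = 'd'
  Position 3 ('e'): no match needed
  Position 4 ('d'): no match needed
  Position 5 ('d'): no match needed
  Position 6 ('e'): no match needed
All 2 characters matched => is a subsequence

1


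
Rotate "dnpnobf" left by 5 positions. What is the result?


Input: "dnpnobf", rotate left by 5
First 5 characters: "dnpno"
Remaining characters: "bf"
Concatenate remaining + first: "bf" + "dnpno" = "bfdnpno"

bfdnpno


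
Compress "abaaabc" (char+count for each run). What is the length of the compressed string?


Input: abaaabc
Runs:
  'a' x 1 => "a1"
  'b' x 1 => "b1"
  'a' x 3 => "a3"
  'b' x 1 => "b1"
  'c' x 1 => "c1"
Compressed: "a1b1a3b1c1"
Compressed length: 10

10


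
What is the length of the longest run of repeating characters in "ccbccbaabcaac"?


Input: "ccbccbaabcaac"
Scanning for longest run:
  Position 1 ('c'): continues run of 'c', length=2
  Position 2 ('b'): new char, reset run to 1
  Position 3 ('c'): new char, reset run to 1
  Position 4 ('c'): continues run of 'c', length=2
  Position 5 ('b'): new char, reset run to 1
  Position 6 ('a'): new char, reset run to 1
  Position 7 ('a'): continues run of 'a', length=2
  Position 8 ('b'): new char, reset run to 1
  Position 9 ('c'): new char, reset run to 1
  Position 10 ('a'): new char, reset run to 1
  Position 11 ('a'): continues run of 'a', length=2
  Position 12 ('c'): new char, reset run to 1
Longest run: 'c' with length 2

2


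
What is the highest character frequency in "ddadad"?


Input: ddadad
Character counts:
  'a': 2
  'd': 4
Maximum frequency: 4

4


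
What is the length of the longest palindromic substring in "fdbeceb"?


Input: "fdbeceb"
Checking substrings for palindromes:
  [2:7] "beceb" (len 5) => palindrome
  [3:6] "ece" (len 3) => palindrome
Longest palindromic substring: "beceb" with length 5

5


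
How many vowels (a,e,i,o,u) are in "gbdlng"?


Input: gbdlng
Checking each character:
  'g' at position 0: consonant
  'b' at position 1: consonant
  'd' at position 2: consonant
  'l' at position 3: consonant
  'n' at position 4: consonant
  'g' at position 5: consonant
Total vowels: 0

0


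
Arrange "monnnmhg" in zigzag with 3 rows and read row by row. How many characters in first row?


Zigzag "monnnmhg" into 3 rows:
Placing characters:
  'm' => row 0
  'o' => row 1
  'n' => row 2
  'n' => row 1
  'n' => row 0
  'm' => row 1
  'h' => row 2
  'g' => row 1
Rows:
  Row 0: "mn"
  Row 1: "onmg"
  Row 2: "nh"
First row length: 2

2


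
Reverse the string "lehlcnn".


Input: lehlcnn
Reading characters right to left:
  Position 6: 'n'
  Position 5: 'n'
  Position 4: 'c'
  Position 3: 'l'
  Position 2: 'h'
  Position 1: 'e'
  Position 0: 'l'
Reversed: nnclhel

nnclhel


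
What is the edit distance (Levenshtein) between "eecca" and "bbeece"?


Computing edit distance: "eecca" -> "bbeece"
DP table:
           b    b    e    e    c    e
      0    1    2    3    4    5    6
  e   1    1    2    2    3    4    5
  e   2    2    2    2    2    3    4
  c   3    3    3    3    3    2    3
  c   4    4    4    4    4    3    3
  a   5    5    5    5    5    4    4
Edit distance = dp[5][6] = 4

4


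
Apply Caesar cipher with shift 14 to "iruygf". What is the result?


Caesar cipher: shift "iruygf" by 14
  'i' (pos 8) + 14 = pos 22 = 'w'
  'r' (pos 17) + 14 = pos 5 = 'f'
  'u' (pos 20) + 14 = pos 8 = 'i'
  'y' (pos 24) + 14 = pos 12 = 'm'
  'g' (pos 6) + 14 = pos 20 = 'u'
  'f' (pos 5) + 14 = pos 19 = 't'
Result: wfimut

wfimut


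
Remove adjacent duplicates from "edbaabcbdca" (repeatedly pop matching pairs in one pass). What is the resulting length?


Input: edbaabcbdca
Stack-based adjacent duplicate removal:
  Read 'e': push. Stack: e
  Read 'd': push. Stack: ed
  Read 'b': push. Stack: edb
  Read 'a': push. Stack: edba
  Read 'a': matches stack top 'a' => pop. Stack: edb
  Read 'b': matches stack top 'b' => pop. Stack: ed
  Read 'c': push. Stack: edc
  Read 'b': push. Stack: edcb
  Read 'd': push. Stack: edcbd
  Read 'c': push. Stack: edcbdc
  Read 'a': push. Stack: edcbdca
Final stack: "edcbdca" (length 7)

7


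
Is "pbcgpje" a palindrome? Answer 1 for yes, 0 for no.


Input: pbcgpje
Reversed: ejpgcbp
  Compare pos 0 ('p') with pos 6 ('e'): MISMATCH
  Compare pos 1 ('b') with pos 5 ('j'): MISMATCH
  Compare pos 2 ('c') with pos 4 ('p'): MISMATCH
Result: not a palindrome

0


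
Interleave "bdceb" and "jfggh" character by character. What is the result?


Interleaving "bdceb" and "jfggh":
  Position 0: 'b' from first, 'j' from second => "bj"
  Position 1: 'd' from first, 'f' from second => "df"
  Position 2: 'c' from first, 'g' from second => "cg"
  Position 3: 'e' from first, 'g' from second => "eg"
  Position 4: 'b' from first, 'h' from second => "bh"
Result: bjdfcgegbh

bjdfcgegbh


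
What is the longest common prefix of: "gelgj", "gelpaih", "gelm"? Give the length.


Words: gelgj, gelpaih, gelm
  Position 0: all 'g' => match
  Position 1: all 'e' => match
  Position 2: all 'l' => match
  Position 3: ('g', 'p', 'm') => mismatch, stop
LCP = "gel" (length 3)

3


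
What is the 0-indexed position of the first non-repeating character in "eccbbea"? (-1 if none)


Input: eccbbea
Character frequencies:
  'a': 1
  'b': 2
  'c': 2
  'e': 2
Scanning left to right for freq == 1:
  Position 0 ('e'): freq=2, skip
  Position 1 ('c'): freq=2, skip
  Position 2 ('c'): freq=2, skip
  Position 3 ('b'): freq=2, skip
  Position 4 ('b'): freq=2, skip
  Position 5 ('e'): freq=2, skip
  Position 6 ('a'): unique! => answer = 6

6


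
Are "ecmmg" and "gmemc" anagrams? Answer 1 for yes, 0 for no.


Strings: "ecmmg", "gmemc"
Sorted first:  cegmm
Sorted second: cegmm
Sorted forms match => anagrams

1


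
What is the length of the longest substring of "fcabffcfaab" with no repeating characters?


Input: "fcabffcfaab"
Sliding window (track last position of each char):
  Position 0 ('f'): window [0,0] length 1 -- new best
  Position 1 ('c'): window [0,1] length 2 -- new best
  Position 2 ('a'): window [0,2] length 3 -- new best
  Position 3 ('b'): window [0,3] length 4 -- new best
  Position 4 ('f'): repeat (last at 0), move window start to 1
  Position 4 ('f'): window [1,4] length 4
  Position 5 ('f'): repeat (last at 4), move window start to 5
  Position 5 ('f'): window [5,5] length 1
  Position 6 ('c'): window [5,6] length 2
  Position 7 ('f'): repeat (last at 5), move window start to 6
  Position 7 ('f'): window [6,7] length 2
  Position 8 ('a'): window [6,8] length 3
  Position 9 ('a'): repeat (last at 8), move window start to 9
  Position 9 ('a'): window [9,9] length 1
  Position 10 ('b'): window [9,10] length 2
Longest substring with no repeats: "fcab" with length 4

4


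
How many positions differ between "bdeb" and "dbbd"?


Comparing "bdeb" and "dbbd" position by position:
  Position 0: 'b' vs 'd' => DIFFER
  Position 1: 'd' vs 'b' => DIFFER
  Position 2: 'e' vs 'b' => DIFFER
  Position 3: 'b' vs 'd' => DIFFER
Positions that differ: 4

4


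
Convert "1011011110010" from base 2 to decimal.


Input: "1011011110010" in base 2
Positional expansion:
  Digit '1' (value 1) x 2^12 = 4096
  Digit '0' (value 0) x 2^11 = 0
  Digit '1' (value 1) x 2^10 = 1024
  Digit '1' (value 1) x 2^9 = 512
  Digit '0' (value 0) x 2^8 = 0
  Digit '1' (value 1) x 2^7 = 128
  Digit '1' (value 1) x 2^6 = 64
  Digit '1' (value 1) x 2^5 = 32
  Digit '1' (value 1) x 2^4 = 16
  Digit '0' (value 0) x 2^3 = 0
  Digit '0' (value 0) x 2^2 = 0
  Digit '1' (value 1) x 2^1 = 2
  Digit '0' (value 0) x 2^0 = 0
Sum = 5874

5874


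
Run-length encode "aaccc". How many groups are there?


Input: aaccc
Scanning for consecutive runs:
  Group 1: 'a' x 2 (positions 0-1)
  Group 2: 'c' x 3 (positions 2-4)
Total groups: 2

2


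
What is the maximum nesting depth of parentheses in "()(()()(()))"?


Input: "()(()()(()))"
Tracking depth:
  Position 0 '(': depth becomes 1
  Position 1 ')': depth becomes 0
  Position 2 '(': depth becomes 1
  Position 3 '(': depth becomes 2
  Position 4 ')': depth becomes 1
  Position 5 '(': depth becomes 2
  Position 6 ')': depth becomes 1
  Position 7 '(': depth becomes 2
  Position 8 '(': depth becomes 3
  Position 9 ')': depth becomes 2
  Position 10 ')': depth becomes 1
  Position 11 ')': depth becomes 0
Maximum depth reached: 3

3


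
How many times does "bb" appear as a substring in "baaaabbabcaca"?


Searching for "bb" in "baaaabbabcaca"
Scanning each position:
  Position 0: "ba" => no
  Position 1: "aa" => no
  Position 2: "aa" => no
  Position 3: "aa" => no
  Position 4: "ab" => no
  Position 5: "bb" => MATCH
  Position 6: "ba" => no
  Position 7: "ab" => no
  Position 8: "bc" => no
  Position 9: "ca" => no
  Position 10: "ac" => no
  Position 11: "ca" => no
Total occurrences: 1

1


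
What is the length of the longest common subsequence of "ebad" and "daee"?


LCS of "ebad" and "daee"
DP table:
           d    a    e    e
      0    0    0    0    0
  e   0    0    0    1    1
  b   0    0    0    1    1
  a   0    0    1    1    1
  d   0    1    1    1    1
LCS length = dp[4][4] = 1

1


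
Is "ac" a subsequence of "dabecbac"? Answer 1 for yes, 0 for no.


Check if "ac" is a subsequence of "dabecbac"
Greedy scan:
  Position 0 ('d'): no match needed
  Position 1 ('a'): matches sub[0] = 'a'
  Position 2 ('b'): no match needed
  Position 3 ('e'): no match needed
  Position 4 ('c'): matches sub[1] = 'c'
  Position 5 ('b'): no match needed
  Position 6 ('a'): no match needed
  Position 7 ('c'): no match needed
All 2 characters matched => is a subsequence

1


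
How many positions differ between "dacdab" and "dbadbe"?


Comparing "dacdab" and "dbadbe" position by position:
  Position 0: 'd' vs 'd' => same
  Position 1: 'a' vs 'b' => DIFFER
  Position 2: 'c' vs 'a' => DIFFER
  Position 3: 'd' vs 'd' => same
  Position 4: 'a' vs 'b' => DIFFER
  Position 5: 'b' vs 'e' => DIFFER
Positions that differ: 4

4


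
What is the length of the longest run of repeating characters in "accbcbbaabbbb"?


Input: "accbcbbaabbbb"
Scanning for longest run:
  Position 1 ('c'): new char, reset run to 1
  Position 2 ('c'): continues run of 'c', length=2
  Position 3 ('b'): new char, reset run to 1
  Position 4 ('c'): new char, reset run to 1
  Position 5 ('b'): new char, reset run to 1
  Position 6 ('b'): continues run of 'b', length=2
  Position 7 ('a'): new char, reset run to 1
  Position 8 ('a'): continues run of 'a', length=2
  Position 9 ('b'): new char, reset run to 1
  Position 10 ('b'): continues run of 'b', length=2
  Position 11 ('b'): continues run of 'b', length=3
  Position 12 ('b'): continues run of 'b', length=4
Longest run: 'b' with length 4

4


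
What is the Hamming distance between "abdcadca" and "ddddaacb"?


Comparing "abdcadca" and "ddddaacb" position by position:
  Position 0: 'a' vs 'd' => differ
  Position 1: 'b' vs 'd' => differ
  Position 2: 'd' vs 'd' => same
  Position 3: 'c' vs 'd' => differ
  Position 4: 'a' vs 'a' => same
  Position 5: 'd' vs 'a' => differ
  Position 6: 'c' vs 'c' => same
  Position 7: 'a' vs 'b' => differ
Total differences (Hamming distance): 5

5


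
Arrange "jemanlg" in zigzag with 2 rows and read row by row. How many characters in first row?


Zigzag "jemanlg" into 2 rows:
Placing characters:
  'j' => row 0
  'e' => row 1
  'm' => row 0
  'a' => row 1
  'n' => row 0
  'l' => row 1
  'g' => row 0
Rows:
  Row 0: "jmng"
  Row 1: "eal"
First row length: 4

4


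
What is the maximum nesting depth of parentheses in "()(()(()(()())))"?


Input: "()(()(()(()())))"
Tracking depth:
  Position 0 '(': depth becomes 1
  Position 1 ')': depth becomes 0
  Position 2 '(': depth becomes 1
  Position 3 '(': depth becomes 2
  Position 4 ')': depth becomes 1
  Position 5 '(': depth becomes 2
  Position 6 '(': depth becomes 3
  Position 7 ')': depth becomes 2
  Position 8 '(': depth becomes 3
  Position 9 '(': depth becomes 4
  Position 10 ')': depth becomes 3
  Position 11 '(': depth becomes 4
  Position 12 ')': depth becomes 3
  Position 13 ')': depth becomes 2
  Position 14 ')': depth becomes 1
  Position 15 ')': depth becomes 0
Maximum depth reached: 4

4


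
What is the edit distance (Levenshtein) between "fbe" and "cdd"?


Computing edit distance: "fbe" -> "cdd"
DP table:
           c    d    d
      0    1    2    3
  f   1    1    2    3
  b   2    2    2    3
  e   3    3    3    3
Edit distance = dp[3][3] = 3

3


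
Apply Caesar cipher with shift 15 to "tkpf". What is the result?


Caesar cipher: shift "tkpf" by 15
  't' (pos 19) + 15 = pos 8 = 'i'
  'k' (pos 10) + 15 = pos 25 = 'z'
  'p' (pos 15) + 15 = pos 4 = 'e'
  'f' (pos 5) + 15 = pos 20 = 'u'
Result: izeu

izeu


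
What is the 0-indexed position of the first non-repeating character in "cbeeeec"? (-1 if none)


Input: cbeeeec
Character frequencies:
  'b': 1
  'c': 2
  'e': 4
Scanning left to right for freq == 1:
  Position 0 ('c'): freq=2, skip
  Position 1 ('b'): unique! => answer = 1

1


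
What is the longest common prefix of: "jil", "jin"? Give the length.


Words: jil, jin
  Position 0: all 'j' => match
  Position 1: all 'i' => match
  Position 2: ('l', 'n') => mismatch, stop
LCP = "ji" (length 2)

2


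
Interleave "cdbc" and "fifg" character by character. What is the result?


Interleaving "cdbc" and "fifg":
  Position 0: 'c' from first, 'f' from second => "cf"
  Position 1: 'd' from first, 'i' from second => "di"
  Position 2: 'b' from first, 'f' from second => "bf"
  Position 3: 'c' from first, 'g' from second => "cg"
Result: cfdibfcg

cfdibfcg


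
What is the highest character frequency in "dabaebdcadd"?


Input: dabaebdcadd
Character counts:
  'a': 3
  'b': 2
  'c': 1
  'd': 4
  'e': 1
Maximum frequency: 4

4


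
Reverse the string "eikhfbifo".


Input: eikhfbifo
Reading characters right to left:
  Position 8: 'o'
  Position 7: 'f'
  Position 6: 'i'
  Position 5: 'b'
  Position 4: 'f'
  Position 3: 'h'
  Position 2: 'k'
  Position 1: 'i'
  Position 0: 'e'
Reversed: ofibfhkie

ofibfhkie


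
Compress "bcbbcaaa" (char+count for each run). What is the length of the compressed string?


Input: bcbbcaaa
Runs:
  'b' x 1 => "b1"
  'c' x 1 => "c1"
  'b' x 2 => "b2"
  'c' x 1 => "c1"
  'a' x 3 => "a3"
Compressed: "b1c1b2c1a3"
Compressed length: 10

10


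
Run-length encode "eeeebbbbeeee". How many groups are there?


Input: eeeebbbbeeee
Scanning for consecutive runs:
  Group 1: 'e' x 4 (positions 0-3)
  Group 2: 'b' x 4 (positions 4-7)
  Group 3: 'e' x 4 (positions 8-11)
Total groups: 3

3


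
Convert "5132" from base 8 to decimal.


Input: "5132" in base 8
Positional expansion:
  Digit '5' (value 5) x 8^3 = 2560
  Digit '1' (value 1) x 8^2 = 64
  Digit '3' (value 3) x 8^1 = 24
  Digit '2' (value 2) x 8^0 = 2
Sum = 2650

2650


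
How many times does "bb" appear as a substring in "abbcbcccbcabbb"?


Searching for "bb" in "abbcbcccbcabbb"
Scanning each position:
  Position 0: "ab" => no
  Position 1: "bb" => MATCH
  Position 2: "bc" => no
  Position 3: "cb" => no
  Position 4: "bc" => no
  Position 5: "cc" => no
  Position 6: "cc" => no
  Position 7: "cb" => no
  Position 8: "bc" => no
  Position 9: "ca" => no
  Position 10: "ab" => no
  Position 11: "bb" => MATCH
  Position 12: "bb" => MATCH
Total occurrences: 3

3


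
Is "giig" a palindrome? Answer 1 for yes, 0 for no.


Input: giig
Reversed: giig
  Compare pos 0 ('g') with pos 3 ('g'): match
  Compare pos 1 ('i') with pos 2 ('i'): match
Result: palindrome

1


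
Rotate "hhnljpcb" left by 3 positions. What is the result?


Input: "hhnljpcb", rotate left by 3
First 3 characters: "hhn"
Remaining characters: "ljpcb"
Concatenate remaining + first: "ljpcb" + "hhn" = "ljpcbhhn"

ljpcbhhn


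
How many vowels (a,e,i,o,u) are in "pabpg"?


Input: pabpg
Checking each character:
  'p' at position 0: consonant
  'a' at position 1: vowel (running total: 1)
  'b' at position 2: consonant
  'p' at position 3: consonant
  'g' at position 4: consonant
Total vowels: 1

1
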